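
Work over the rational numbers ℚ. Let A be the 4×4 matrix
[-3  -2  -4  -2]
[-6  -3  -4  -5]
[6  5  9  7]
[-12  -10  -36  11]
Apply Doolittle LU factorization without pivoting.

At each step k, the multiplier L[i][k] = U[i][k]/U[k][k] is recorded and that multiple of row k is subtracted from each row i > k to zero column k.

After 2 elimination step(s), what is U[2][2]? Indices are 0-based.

k=0: U[0][0]=-3
  eliminate (1,0): mult=2, new row 1: (0, 1, 4, -1); set L[1][0]=2
  eliminate (2,0): mult=-2, new row 2: (0, 1, 1, 3); set L[2][0]=-2
  eliminate (3,0): mult=4, new row 3: (0, -2, -20, 19); set L[3][0]=4
k=1: U[1][1]=1
  eliminate (2,1): mult=1, new row 2: (0, 0, -3, 4); set L[2][1]=1
  eliminate (3,1): mult=-2, new row 3: (0, 0, -12, 17); set L[3][1]=-2

U[2][2] = -3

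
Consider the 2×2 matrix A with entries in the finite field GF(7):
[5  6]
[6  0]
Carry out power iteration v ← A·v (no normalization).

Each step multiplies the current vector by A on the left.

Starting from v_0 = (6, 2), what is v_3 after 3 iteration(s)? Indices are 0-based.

v_3 = (2, 1)

v_0 = (6, 2).
v_1 = A·v_0 = (0, 1).
v_2 = A·v_1 = (6, 0).
v_3 = A·v_2 = (2, 1).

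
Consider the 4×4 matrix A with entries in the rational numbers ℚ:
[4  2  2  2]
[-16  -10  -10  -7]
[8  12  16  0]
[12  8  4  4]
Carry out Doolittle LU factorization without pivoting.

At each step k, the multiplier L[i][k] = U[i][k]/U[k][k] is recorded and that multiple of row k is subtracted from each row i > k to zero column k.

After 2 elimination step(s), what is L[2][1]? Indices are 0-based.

Step 1: pivot at (0,0) is 4.
  row1 ← row1 − (-4)·row0  ⇒  L[1][0]=-4, U row1=(0, -2, -2, 1)
  row2 ← row2 − (2)·row0  ⇒  L[2][0]=2, U row2=(0, 8, 12, -4)
  row3 ← row3 − (3)·row0  ⇒  L[3][0]=3, U row3=(0, 2, -2, -2)
Step 2: pivot at (1,1) is -2.
  row2 ← row2 − (-4)·row1  ⇒  L[2][1]=-4, U row2=(0, 0, 4, 0)
  row3 ← row3 − (-1)·row1  ⇒  L[3][1]=-1, U row3=(0, 0, -4, -1)

L[2][1] = -4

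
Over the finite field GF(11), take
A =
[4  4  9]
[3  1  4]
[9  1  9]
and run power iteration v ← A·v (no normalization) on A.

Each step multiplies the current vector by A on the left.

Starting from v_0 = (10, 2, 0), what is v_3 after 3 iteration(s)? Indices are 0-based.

v_0 = (10, 2, 0).
v_1 = A·v_0 = (4, 10, 4).
v_2 = A·v_1 = (4, 5, 5).
v_3 = A·v_2 = (4, 4, 9).

v_3 = (4, 4, 9)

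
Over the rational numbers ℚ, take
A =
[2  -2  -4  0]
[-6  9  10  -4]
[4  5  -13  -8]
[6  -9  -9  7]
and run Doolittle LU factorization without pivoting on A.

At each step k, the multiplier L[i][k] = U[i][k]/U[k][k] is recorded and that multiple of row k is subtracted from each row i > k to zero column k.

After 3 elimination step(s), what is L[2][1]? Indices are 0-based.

Step 1: pivot at (0,0) is 2.
  row1 ← row1 − (-3)·row0  ⇒  L[1][0]=-3, U row1=(0, 3, -2, -4)
  row2 ← row2 − (2)·row0  ⇒  L[2][0]=2, U row2=(0, 9, -5, -8)
  row3 ← row3 − (3)·row0  ⇒  L[3][0]=3, U row3=(0, -3, 3, 7)
Step 2: pivot at (1,1) is 3.
  row2 ← row2 − (3)·row1  ⇒  L[2][1]=3, U row2=(0, 0, 1, 4)
  row3 ← row3 − (-1)·row1  ⇒  L[3][1]=-1, U row3=(0, 0, 1, 3)
Step 3: pivot at (2,2) is 1.
  row3 ← row3 − (1)·row2  ⇒  L[3][2]=1, U row3=(0, 0, 0, -1)

L[2][1] = 3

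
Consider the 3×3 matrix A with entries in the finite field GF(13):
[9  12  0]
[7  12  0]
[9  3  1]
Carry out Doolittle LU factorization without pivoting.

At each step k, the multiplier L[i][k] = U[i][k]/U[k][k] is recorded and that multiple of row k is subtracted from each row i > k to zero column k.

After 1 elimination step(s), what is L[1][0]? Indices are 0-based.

L[1][0] = 8

[col 0] pivot 9
  R1 -= 8*R0 → (0, 7, 0)  (L[1][0] := 8)
  R2 -= 1*R0 → (0, 4, 1)  (L[2][0] := 1)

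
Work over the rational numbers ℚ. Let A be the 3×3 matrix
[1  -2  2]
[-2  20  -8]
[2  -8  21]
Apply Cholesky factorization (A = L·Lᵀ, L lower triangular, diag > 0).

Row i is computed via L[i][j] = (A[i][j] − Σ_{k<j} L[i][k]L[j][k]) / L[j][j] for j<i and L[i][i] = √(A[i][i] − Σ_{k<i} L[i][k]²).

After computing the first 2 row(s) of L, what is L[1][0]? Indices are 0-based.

Step 1: L[0][0] = √(1) = 1.
  L[1][0] = (-2) / L[0][0] = -2.
Step 2: L[1][1] = √(16) = 4.

L[1][0] = -2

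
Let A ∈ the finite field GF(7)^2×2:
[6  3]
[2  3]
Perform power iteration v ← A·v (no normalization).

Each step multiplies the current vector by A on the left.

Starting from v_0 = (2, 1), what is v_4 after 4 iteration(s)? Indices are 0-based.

v_0 = (2, 1).
v_1 = A·v_0 = (1, 0).
v_2 = A·v_1 = (6, 2).
v_3 = A·v_2 = (0, 4).
v_4 = A·v_3 = (5, 5).

v_4 = (5, 5)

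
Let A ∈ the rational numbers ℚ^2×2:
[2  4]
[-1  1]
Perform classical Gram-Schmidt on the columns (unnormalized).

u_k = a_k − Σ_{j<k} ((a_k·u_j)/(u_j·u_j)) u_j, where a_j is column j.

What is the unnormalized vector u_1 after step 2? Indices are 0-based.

u_1 = (6/5, 12/5)

Step 1: u_0 = a_0 = (2, -1).
Step 2: u_1 = a_1 − (7/5)·u_0 = (6/5, 12/5).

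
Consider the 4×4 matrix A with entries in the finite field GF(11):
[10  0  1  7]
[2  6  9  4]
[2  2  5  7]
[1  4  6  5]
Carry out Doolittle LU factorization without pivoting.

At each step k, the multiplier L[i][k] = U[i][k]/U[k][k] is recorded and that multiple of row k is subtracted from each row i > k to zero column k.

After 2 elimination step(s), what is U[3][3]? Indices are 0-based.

k=0: U[0][0]=10
  eliminate (1,0): mult=9, new row 1: (0, 6, 0, 7); set L[1][0]=9
  eliminate (2,0): mult=9, new row 2: (0, 2, 7, 10); set L[2][0]=9
  eliminate (3,0): mult=10, new row 3: (0, 4, 7, 1); set L[3][0]=10
k=1: U[1][1]=6
  eliminate (2,1): mult=4, new row 2: (0, 0, 7, 4); set L[2][1]=4
  eliminate (3,1): mult=8, new row 3: (0, 0, 7, 0); set L[3][1]=8

U[3][3] = 0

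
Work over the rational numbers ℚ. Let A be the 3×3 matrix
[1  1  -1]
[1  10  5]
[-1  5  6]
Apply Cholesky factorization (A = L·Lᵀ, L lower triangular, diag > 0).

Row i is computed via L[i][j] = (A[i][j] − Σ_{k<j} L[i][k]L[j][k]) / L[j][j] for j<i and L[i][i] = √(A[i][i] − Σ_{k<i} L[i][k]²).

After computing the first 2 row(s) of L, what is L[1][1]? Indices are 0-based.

Step 1: L[0][0] = √(1) = 1.
  L[1][0] = (1) / L[0][0] = 1.
Step 2: L[1][1] = √(9) = 3.

L[1][1] = 3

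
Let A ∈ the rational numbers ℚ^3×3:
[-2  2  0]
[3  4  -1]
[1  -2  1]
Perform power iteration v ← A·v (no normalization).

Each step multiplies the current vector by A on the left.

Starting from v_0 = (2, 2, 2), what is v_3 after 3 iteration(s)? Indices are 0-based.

v_3 = (48, 288, -96)

v_0 = (2, 2, 2).
v_1 = A·v_0 = (0, 12, 0).
v_2 = A·v_1 = (24, 48, -24).
v_3 = A·v_2 = (48, 288, -96).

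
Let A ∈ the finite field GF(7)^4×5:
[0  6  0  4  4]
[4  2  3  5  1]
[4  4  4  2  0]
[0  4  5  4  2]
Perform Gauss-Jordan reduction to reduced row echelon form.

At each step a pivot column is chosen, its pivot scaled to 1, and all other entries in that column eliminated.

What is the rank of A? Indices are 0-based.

rank = 4

[1] R0 <-> R1
[1] R0 /= 4  ⇒  (1, 4, 6, 3, 2)
     R2 -= 4·R0  ⇒  (0, 2, 1, 4, 6)
[2] R1 /= 6  ⇒  (0, 1, 0, 3, 3)
     R0 -= 4·R1  ⇒  (1, 0, 6, 5, 4)
     R2 -= 2·R1  ⇒  (0, 0, 1, 5, 0)
     R3 -= 4·R1  ⇒  (0, 0, 5, 6, 4)
[3] R2 /= 1  ⇒  (0, 0, 1, 5, 0)
     R0 -= 6·R2  ⇒  (1, 0, 0, 3, 4)
     R3 -= 5·R2  ⇒  (0, 0, 0, 2, 4)
[4] R3 /= 2  ⇒  (0, 0, 0, 1, 2)
     R0 -= 3·R3  ⇒  (1, 0, 0, 0, 5)
     R1 -= 3·R3  ⇒  (0, 1, 0, 0, 4)
     R2 -= 5·R3  ⇒  (0, 0, 1, 0, 4)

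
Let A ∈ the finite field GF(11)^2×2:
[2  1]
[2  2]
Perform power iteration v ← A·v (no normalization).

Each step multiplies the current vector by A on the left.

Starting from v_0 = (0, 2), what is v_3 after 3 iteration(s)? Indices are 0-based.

v_3 = (6, 7)

v_0 = (0, 2).
v_1 = A·v_0 = (2, 4).
v_2 = A·v_1 = (8, 1).
v_3 = A·v_2 = (6, 7).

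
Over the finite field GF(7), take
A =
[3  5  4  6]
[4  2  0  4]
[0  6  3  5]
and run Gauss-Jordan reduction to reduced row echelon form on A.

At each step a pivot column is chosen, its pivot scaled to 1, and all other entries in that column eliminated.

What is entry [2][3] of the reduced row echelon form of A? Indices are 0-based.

step 1: normalize row 0 (÷3) = (1, 4, 6, 2)
  row 1: subtract 4×row0 = (0, 0, 4, 3)
step 2: exchange rows 1,2
step 2: normalize row 1 (÷6) = (0, 1, 4, 2)
  row 0: subtract 4×row1 = (1, 0, 4, 1)
step 3: normalize row 2 (÷4) = (0, 0, 1, 6)
  row 0: subtract 4×row2 = (1, 0, 0, 5)
  row 1: subtract 4×row2 = (0, 1, 0, 6)

M[2][3] = 6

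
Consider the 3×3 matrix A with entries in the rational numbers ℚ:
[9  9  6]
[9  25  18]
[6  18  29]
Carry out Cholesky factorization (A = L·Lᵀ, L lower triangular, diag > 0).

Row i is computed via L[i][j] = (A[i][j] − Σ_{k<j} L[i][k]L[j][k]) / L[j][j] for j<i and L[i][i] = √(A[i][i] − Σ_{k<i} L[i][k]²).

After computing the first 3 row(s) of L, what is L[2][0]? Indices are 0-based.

Step 1: L[0][0] = √(9) = 3.
  L[1][0] = (9) / L[0][0] = 3.
Step 2: L[1][1] = √(16) = 4.
  L[2][0] = (6) / L[0][0] = 2.
  L[2][1] = (12) / L[1][1] = 3.
Step 3: L[2][2] = √(16) = 4.

L[2][0] = 2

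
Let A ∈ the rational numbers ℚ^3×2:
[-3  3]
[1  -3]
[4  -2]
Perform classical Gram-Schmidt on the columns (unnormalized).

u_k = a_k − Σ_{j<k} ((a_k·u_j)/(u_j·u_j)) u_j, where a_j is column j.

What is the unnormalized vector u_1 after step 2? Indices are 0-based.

Step 1: u_0 = a_0 = (-3, 1, 4).
Step 2: u_1 = a_1 − (-10/13)·u_0 = (9/13, -29/13, 14/13).

u_1 = (9/13, -29/13, 14/13)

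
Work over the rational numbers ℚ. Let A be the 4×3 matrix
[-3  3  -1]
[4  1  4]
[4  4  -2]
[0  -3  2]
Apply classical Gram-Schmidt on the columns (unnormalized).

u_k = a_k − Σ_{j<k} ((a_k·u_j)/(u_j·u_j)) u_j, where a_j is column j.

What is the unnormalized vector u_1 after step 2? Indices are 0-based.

Step 1: u_0 = a_0 = (-3, 4, 4, 0).
Step 2: u_1 = a_1 − (11/41)·u_0 = (156/41, -3/41, 120/41, -3).

u_1 = (156/41, -3/41, 120/41, -3)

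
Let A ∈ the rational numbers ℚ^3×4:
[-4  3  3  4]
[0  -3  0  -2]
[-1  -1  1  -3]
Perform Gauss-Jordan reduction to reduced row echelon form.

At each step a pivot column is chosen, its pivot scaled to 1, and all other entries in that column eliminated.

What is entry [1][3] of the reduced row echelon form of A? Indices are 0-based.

[1] R0 /= -4  ⇒  (1, -3/4, -3/4, -1)
     R2 -= -1·R0  ⇒  (0, -7/4, 1/4, -4)
[2] R1 /= -3  ⇒  (0, 1, 0, 2/3)
     R0 -= -3/4·R1  ⇒  (1, 0, -3/4, -1/2)
     R2 -= -7/4·R1  ⇒  (0, 0, 1/4, -17/6)
[3] R2 /= 1/4  ⇒  (0, 0, 1, -34/3)
     R0 -= -3/4·R2  ⇒  (1, 0, 0, -9)

M[1][3] = 2/3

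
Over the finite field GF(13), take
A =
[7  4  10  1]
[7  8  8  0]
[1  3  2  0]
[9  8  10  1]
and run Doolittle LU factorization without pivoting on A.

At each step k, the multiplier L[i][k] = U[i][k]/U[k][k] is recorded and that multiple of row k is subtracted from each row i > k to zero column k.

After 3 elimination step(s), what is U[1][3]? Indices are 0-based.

k=0: U[0][0]=7
  eliminate (1,0): mult=1, new row 1: (0, 4, 11, 12); set L[1][0]=1
  eliminate (2,0): mult=2, new row 2: (0, 8, 8, 11); set L[2][0]=2
  eliminate (3,0): mult=5, new row 3: (0, 1, 12, 9); set L[3][0]=5
k=1: U[1][1]=4
  eliminate (2,1): mult=2, new row 2: (0, 0, 12, 0); set L[2][1]=2
  eliminate (3,1): mult=10, new row 3: (0, 0, 6, 6); set L[3][1]=10
k=2: U[2][2]=12
  eliminate (3,2): mult=7, new row 3: (0, 0, 0, 6); set L[3][2]=7

U[1][3] = 12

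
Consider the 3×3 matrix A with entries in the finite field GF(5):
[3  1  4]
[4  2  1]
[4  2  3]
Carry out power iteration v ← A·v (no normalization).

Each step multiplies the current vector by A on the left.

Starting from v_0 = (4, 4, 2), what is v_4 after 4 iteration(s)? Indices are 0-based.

v_4 = (1, 0, 4)

v_0 = (4, 4, 2).
v_1 = A·v_0 = (4, 1, 0).
v_2 = A·v_1 = (3, 3, 3).
v_3 = A·v_2 = (4, 1, 2).
v_4 = A·v_3 = (1, 0, 4).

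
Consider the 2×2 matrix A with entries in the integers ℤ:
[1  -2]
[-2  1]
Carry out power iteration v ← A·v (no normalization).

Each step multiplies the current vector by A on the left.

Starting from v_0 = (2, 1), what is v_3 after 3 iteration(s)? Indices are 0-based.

v_0 = (2, 1).
v_1 = A·v_0 = (0, -3).
v_2 = A·v_1 = (6, -3).
v_3 = A·v_2 = (12, -15).

v_3 = (12, -15)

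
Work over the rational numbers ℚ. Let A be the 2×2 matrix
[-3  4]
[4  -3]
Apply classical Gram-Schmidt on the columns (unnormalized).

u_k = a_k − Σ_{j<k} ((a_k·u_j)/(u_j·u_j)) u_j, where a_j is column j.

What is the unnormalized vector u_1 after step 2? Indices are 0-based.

Step 1: u_0 = a_0 = (-3, 4).
Step 2: u_1 = a_1 − (-24/25)·u_0 = (28/25, 21/25).

u_1 = (28/25, 21/25)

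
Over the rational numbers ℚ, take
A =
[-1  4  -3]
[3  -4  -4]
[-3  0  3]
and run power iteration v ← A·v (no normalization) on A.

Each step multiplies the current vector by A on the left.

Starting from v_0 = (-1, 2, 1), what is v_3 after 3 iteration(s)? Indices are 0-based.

v_3 = (300, -468, 252)

v_0 = (-1, 2, 1).
v_1 = A·v_0 = (6, -15, 6).
v_2 = A·v_1 = (-84, 54, 0).
v_3 = A·v_2 = (300, -468, 252).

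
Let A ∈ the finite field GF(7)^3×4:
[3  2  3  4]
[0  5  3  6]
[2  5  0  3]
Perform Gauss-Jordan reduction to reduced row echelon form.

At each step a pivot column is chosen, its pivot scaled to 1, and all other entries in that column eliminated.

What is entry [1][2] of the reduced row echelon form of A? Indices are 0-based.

M[1][2] = 2

[1] R0 /= 3  ⇒  (1, 3, 1, 6)
     R2 -= 2·R0  ⇒  (0, 6, 5, 5)
[2] R1 /= 5  ⇒  (0, 1, 2, 4)
     R0 -= 3·R1  ⇒  (1, 0, 2, 1)
     R2 -= 6·R1  ⇒  (0, 0, 0, 2)
column 2 empty below row 2
[3] R2 /= 2  ⇒  (0, 0, 0, 1)
     R0 -= 1·R2  ⇒  (1, 0, 2, 0)
     R1 -= 4·R2  ⇒  (0, 1, 2, 0)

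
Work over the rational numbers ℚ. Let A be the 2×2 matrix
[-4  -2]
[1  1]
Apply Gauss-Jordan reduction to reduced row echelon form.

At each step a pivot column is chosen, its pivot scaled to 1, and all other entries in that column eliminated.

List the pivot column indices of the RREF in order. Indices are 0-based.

pivot columns: 0, 1

pivot(0,0)=-4: scale R0 → (1, 1/2)
  clear (1,0): R1 −= (1)R0 → (0, 1/2)
pivot(1,1)=1/2: scale R1 → (0, 1)
  clear (0,1): R0 −= (1/2)R1 → (1, 0)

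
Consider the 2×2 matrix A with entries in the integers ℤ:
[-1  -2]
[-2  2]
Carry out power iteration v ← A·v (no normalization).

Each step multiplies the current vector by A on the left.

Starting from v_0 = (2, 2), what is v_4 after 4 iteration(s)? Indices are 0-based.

v_0 = (2, 2).
v_1 = A·v_0 = (-6, 0).
v_2 = A·v_1 = (6, 12).
v_3 = A·v_2 = (-30, 12).
v_4 = A·v_3 = (6, 84).

v_4 = (6, 84)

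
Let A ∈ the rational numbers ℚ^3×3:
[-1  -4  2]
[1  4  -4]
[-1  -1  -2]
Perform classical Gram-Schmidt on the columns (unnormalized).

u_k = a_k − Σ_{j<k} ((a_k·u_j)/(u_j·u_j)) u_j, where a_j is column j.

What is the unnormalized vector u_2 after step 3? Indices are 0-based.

u_2 = (-1, -1, 0)

Step 1: u_0 = a_0 = (-1, 1, -1).
Step 2: u_1 = a_1 − (3)·u_0 = (-1, 1, 2).
Step 3: u_2 = a_2 − (-4/3)·u_0 − (-5/3)·u_1 = (-1, -1, 0).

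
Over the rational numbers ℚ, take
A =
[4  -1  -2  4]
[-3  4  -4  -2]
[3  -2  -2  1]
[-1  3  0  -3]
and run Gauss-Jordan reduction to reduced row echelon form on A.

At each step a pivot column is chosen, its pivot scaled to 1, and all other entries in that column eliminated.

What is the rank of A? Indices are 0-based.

rank = 4

[1] R0 /= 4  ⇒  (1, -1/4, -1/2, 1)
     R1 -= -3·R0  ⇒  (0, 13/4, -11/2, 1)
     R2 -= 3·R0  ⇒  (0, -5/4, -1/2, -2)
     R3 -= -1·R0  ⇒  (0, 11/4, -1/2, -2)
[2] R1 /= 13/4  ⇒  (0, 1, -22/13, 4/13)
     R0 -= -1/4·R1  ⇒  (1, 0, -12/13, 14/13)
     R2 -= -5/4·R1  ⇒  (0, 0, -34/13, -21/13)
     R3 -= 11/4·R1  ⇒  (0, 0, 54/13, -37/13)
[3] R2 /= -34/13  ⇒  (0, 0, 1, 21/34)
     R0 -= -12/13·R2  ⇒  (1, 0, 0, 28/17)
     R1 -= -22/13·R2  ⇒  (0, 1, 0, 23/17)
     R3 -= 54/13·R2  ⇒  (0, 0, 0, -92/17)
[4] R3 /= -92/17  ⇒  (0, 0, 0, 1)
     R0 -= 28/17·R3  ⇒  (1, 0, 0, 0)
     R1 -= 23/17·R3  ⇒  (0, 1, 0, 0)
     R2 -= 21/34·R3  ⇒  (0, 0, 1, 0)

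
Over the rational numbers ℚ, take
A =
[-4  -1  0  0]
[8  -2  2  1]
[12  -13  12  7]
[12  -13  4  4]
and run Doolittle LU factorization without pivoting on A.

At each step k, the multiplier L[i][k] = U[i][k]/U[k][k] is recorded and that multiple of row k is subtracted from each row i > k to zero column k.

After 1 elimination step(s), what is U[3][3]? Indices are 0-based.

U[3][3] = 4

[col 0] pivot -4
  R1 -= -2*R0 → (0, -4, 2, 1)  (L[1][0] := -2)
  R2 -= -3*R0 → (0, -16, 12, 7)  (L[2][0] := -3)
  R3 -= -3*R0 → (0, -16, 4, 4)  (L[3][0] := -3)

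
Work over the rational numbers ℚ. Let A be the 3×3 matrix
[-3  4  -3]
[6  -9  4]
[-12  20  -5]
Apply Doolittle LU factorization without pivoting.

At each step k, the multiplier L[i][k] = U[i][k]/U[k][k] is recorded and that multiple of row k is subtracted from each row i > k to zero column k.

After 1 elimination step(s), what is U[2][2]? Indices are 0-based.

[col 0] pivot -3
  R1 -= -2*R0 → (0, -1, -2)  (L[1][0] := -2)
  R2 -= 4*R0 → (0, 4, 7)  (L[2][0] := 4)

U[2][2] = 7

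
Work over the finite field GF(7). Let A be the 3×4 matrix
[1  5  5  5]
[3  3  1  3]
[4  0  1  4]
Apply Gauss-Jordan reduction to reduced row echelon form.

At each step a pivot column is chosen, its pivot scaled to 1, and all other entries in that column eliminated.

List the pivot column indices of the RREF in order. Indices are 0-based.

[1] R0 /= 1  ⇒  (1, 5, 5, 5)
     R1 -= 3·R0  ⇒  (0, 2, 0, 2)
     R2 -= 4·R0  ⇒  (0, 1, 2, 5)
[2] R1 /= 2  ⇒  (0, 1, 0, 1)
     R0 -= 5·R1  ⇒  (1, 0, 5, 0)
     R2 -= 1·R1  ⇒  (0, 0, 2, 4)
[3] R2 /= 2  ⇒  (0, 0, 1, 2)
     R0 -= 5·R2  ⇒  (1, 0, 0, 4)

pivot columns: 0, 1, 2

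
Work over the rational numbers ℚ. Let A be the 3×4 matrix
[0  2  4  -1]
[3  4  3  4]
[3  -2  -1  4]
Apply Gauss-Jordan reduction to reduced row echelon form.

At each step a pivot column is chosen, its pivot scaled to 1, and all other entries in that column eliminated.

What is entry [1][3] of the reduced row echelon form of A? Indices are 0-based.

M[1][3] = 1/4

pivot(0,0): swap R0↔R1
pivot(0,0)=3: scale R0 → (1, 4/3, 1, 4/3)
  clear (2,0): R2 −= (3)R0 → (0, -6, -4, 0)
pivot(1,1)=2: scale R1 → (0, 1, 2, -1/2)
  clear (0,1): R0 −= (4/3)R1 → (1, 0, -5/3, 2)
  clear (2,1): R2 −= (-6)R1 → (0, 0, 8, -3)
pivot(2,2)=8: scale R2 → (0, 0, 1, -3/8)
  clear (0,2): R0 −= (-5/3)R2 → (1, 0, 0, 11/8)
  clear (1,2): R1 −= (2)R2 → (0, 1, 0, 1/4)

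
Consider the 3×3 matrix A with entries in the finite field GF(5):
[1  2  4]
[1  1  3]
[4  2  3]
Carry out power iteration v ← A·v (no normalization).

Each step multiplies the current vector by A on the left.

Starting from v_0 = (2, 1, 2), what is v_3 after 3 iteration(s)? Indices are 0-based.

v_3 = (3, 0, 1)

v_0 = (2, 1, 2).
v_1 = A·v_0 = (2, 4, 1).
v_2 = A·v_1 = (4, 4, 4).
v_3 = A·v_2 = (3, 0, 1).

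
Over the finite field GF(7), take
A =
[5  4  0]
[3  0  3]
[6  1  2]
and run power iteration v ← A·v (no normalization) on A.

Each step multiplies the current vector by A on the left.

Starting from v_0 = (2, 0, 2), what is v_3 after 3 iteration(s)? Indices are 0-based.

v_0 = (2, 0, 2).
v_1 = A·v_0 = (3, 5, 2).
v_2 = A·v_1 = (0, 1, 6).
v_3 = A·v_2 = (4, 4, 6).

v_3 = (4, 4, 6)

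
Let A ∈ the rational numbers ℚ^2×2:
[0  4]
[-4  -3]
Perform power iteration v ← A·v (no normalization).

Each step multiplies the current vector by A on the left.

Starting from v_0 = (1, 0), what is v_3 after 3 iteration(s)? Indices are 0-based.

v_0 = (1, 0).
v_1 = A·v_0 = (0, -4).
v_2 = A·v_1 = (-16, 12).
v_3 = A·v_2 = (48, 28).

v_3 = (48, 28)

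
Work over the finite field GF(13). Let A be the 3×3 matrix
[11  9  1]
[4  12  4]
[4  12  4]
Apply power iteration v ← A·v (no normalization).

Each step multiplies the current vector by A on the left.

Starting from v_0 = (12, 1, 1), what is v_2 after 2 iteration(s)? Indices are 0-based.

v_0 = (12, 1, 1).
v_1 = A·v_0 = (12, 12, 12).
v_2 = A·v_1 = (5, 6, 6).

v_2 = (5, 6, 6)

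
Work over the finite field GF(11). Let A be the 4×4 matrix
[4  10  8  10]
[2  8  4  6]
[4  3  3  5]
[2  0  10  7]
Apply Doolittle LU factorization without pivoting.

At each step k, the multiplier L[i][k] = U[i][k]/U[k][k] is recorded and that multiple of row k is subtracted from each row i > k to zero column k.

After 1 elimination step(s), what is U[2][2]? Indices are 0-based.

U[2][2] = 6

k=0: U[0][0]=4
  eliminate (1,0): mult=6, new row 1: (0, 3, 0, 1); set L[1][0]=6
  eliminate (2,0): mult=1, new row 2: (0, 4, 6, 6); set L[2][0]=1
  eliminate (3,0): mult=6, new row 3: (0, 6, 6, 2); set L[3][0]=6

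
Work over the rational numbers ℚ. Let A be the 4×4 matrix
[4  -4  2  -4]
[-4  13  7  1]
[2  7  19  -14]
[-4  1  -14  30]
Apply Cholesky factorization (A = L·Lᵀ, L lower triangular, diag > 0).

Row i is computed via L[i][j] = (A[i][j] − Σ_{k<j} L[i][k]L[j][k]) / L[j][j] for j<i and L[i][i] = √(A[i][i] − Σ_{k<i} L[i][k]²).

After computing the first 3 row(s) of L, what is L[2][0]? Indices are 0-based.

Step 1: L[0][0] = √(4) = 2.
  L[1][0] = (-4) / L[0][0] = -2.
Step 2: L[1][1] = √(9) = 3.
  L[2][0] = (2) / L[0][0] = 1.
  L[2][1] = (9) / L[1][1] = 3.
Step 3: L[2][2] = √(9) = 3.

L[2][0] = 1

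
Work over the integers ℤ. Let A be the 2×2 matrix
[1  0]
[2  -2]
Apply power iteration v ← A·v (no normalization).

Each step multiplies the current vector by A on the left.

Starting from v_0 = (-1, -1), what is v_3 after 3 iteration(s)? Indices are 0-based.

v_0 = (-1, -1).
v_1 = A·v_0 = (-1, 0).
v_2 = A·v_1 = (-1, -2).
v_3 = A·v_2 = (-1, 2).

v_3 = (-1, 2)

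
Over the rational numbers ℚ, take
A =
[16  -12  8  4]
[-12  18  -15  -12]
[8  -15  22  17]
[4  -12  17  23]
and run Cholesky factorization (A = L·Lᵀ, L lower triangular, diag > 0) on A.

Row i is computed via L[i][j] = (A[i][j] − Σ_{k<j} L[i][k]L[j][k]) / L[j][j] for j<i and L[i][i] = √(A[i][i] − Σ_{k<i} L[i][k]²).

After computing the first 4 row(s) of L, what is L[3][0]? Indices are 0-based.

Step 1: L[0][0] = √(16) = 4.
  L[1][0] = (-12) / L[0][0] = -3.
Step 2: L[1][1] = √(9) = 3.
  L[2][0] = (8) / L[0][0] = 2.
  L[2][1] = (-9) / L[1][1] = -3.
Step 3: L[2][2] = √(9) = 3.
  L[3][0] = (4) / L[0][0] = 1.
  L[3][1] = (-9) / L[1][1] = -3.
  L[3][2] = (6) / L[2][2] = 2.
Step 4: L[3][3] = √(9) = 3.

L[3][0] = 1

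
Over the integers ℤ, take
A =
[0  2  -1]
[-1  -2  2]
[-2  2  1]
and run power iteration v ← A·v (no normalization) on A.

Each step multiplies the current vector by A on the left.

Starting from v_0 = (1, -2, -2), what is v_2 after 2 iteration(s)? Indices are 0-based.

v_0 = (1, -2, -2).
v_1 = A·v_0 = (-2, -1, -8).
v_2 = A·v_1 = (6, -12, -6).

v_2 = (6, -12, -6)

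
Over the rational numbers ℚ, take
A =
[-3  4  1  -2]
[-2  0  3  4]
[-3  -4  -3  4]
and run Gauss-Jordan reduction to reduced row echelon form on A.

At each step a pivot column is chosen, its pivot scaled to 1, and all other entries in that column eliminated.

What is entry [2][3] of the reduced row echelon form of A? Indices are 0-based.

pivot(0,0)=-3: scale R0 → (1, -4/3, -1/3, 2/3)
  clear (1,0): R1 −= (-2)R0 → (0, -8/3, 7/3, 16/3)
  clear (2,0): R2 −= (-3)R0 → (0, -8, -4, 6)
pivot(1,1)=-8/3: scale R1 → (0, 1, -7/8, -2)
  clear (0,1): R0 −= (-4/3)R1 → (1, 0, -3/2, -2)
  clear (2,1): R2 −= (-8)R1 → (0, 0, -11, -10)
pivot(2,2)=-11: scale R2 → (0, 0, 1, 10/11)
  clear (0,2): R0 −= (-3/2)R2 → (1, 0, 0, -7/11)
  clear (1,2): R1 −= (-7/8)R2 → (0, 1, 0, -53/44)

M[2][3] = 10/11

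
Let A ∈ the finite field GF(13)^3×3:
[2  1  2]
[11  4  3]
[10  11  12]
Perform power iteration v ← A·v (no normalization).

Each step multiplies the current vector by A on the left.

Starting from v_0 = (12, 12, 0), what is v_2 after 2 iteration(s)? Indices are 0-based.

v_0 = (12, 12, 0).
v_1 = A·v_0 = (10, 11, 5).
v_2 = A·v_1 = (2, 0, 8).

v_2 = (2, 0, 8)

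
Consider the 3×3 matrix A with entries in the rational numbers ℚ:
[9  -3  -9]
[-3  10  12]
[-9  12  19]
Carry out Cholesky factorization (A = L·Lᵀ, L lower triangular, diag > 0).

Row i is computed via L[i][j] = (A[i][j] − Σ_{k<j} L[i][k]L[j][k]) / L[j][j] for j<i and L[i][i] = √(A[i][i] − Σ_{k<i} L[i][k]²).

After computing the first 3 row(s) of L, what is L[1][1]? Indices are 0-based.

Step 1: L[0][0] = √(9) = 3.
  L[1][0] = (-3) / L[0][0] = -1.
Step 2: L[1][1] = √(9) = 3.
  L[2][0] = (-9) / L[0][0] = -3.
  L[2][1] = (9) / L[1][1] = 3.
Step 3: L[2][2] = √(1) = 1.

L[1][1] = 3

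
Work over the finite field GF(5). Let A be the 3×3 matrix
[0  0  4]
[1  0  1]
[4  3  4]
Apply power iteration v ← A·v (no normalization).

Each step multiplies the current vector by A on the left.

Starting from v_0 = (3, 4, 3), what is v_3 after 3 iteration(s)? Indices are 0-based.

v_0 = (3, 4, 3).
v_1 = A·v_0 = (2, 1, 1).
v_2 = A·v_1 = (4, 3, 0).
v_3 = A·v_2 = (0, 4, 0).

v_3 = (0, 4, 0)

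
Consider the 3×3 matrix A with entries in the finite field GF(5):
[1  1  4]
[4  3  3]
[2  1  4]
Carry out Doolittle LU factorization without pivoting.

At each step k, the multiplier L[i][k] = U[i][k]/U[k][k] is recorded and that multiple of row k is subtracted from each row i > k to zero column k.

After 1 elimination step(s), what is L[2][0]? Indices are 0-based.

L[2][0] = 2

k=0: U[0][0]=1
  eliminate (1,0): mult=4, new row 1: (0, 4, 2); set L[1][0]=4
  eliminate (2,0): mult=2, new row 2: (0, 4, 1); set L[2][0]=2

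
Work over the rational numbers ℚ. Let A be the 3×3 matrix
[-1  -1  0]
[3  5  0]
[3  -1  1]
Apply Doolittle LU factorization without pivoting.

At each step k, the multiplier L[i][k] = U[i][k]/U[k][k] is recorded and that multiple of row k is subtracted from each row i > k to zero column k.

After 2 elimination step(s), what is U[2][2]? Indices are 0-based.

U[2][2] = 1

[col 0] pivot -1
  R1 -= -3*R0 → (0, 2, 0)  (L[1][0] := -3)
  R2 -= -3*R0 → (0, -4, 1)  (L[2][0] := -3)
[col 1] pivot 2
  R2 -= -2*R1 → (0, 0, 1)  (L[2][1] := -2)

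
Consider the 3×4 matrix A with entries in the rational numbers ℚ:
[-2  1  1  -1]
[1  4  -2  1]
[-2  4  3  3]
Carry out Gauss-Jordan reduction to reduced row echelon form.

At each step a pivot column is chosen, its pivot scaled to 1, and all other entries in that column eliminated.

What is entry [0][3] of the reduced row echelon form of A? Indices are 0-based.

step 1: normalize row 0 (÷-2) = (1, -1/2, -1/2, 1/2)
  row 1: subtract 1×row0 = (0, 9/2, -3/2, 1/2)
  row 2: subtract -2×row0 = (0, 3, 2, 4)
step 2: normalize row 1 (÷9/2) = (0, 1, -1/3, 1/9)
  row 0: subtract -1/2×row1 = (1, 0, -2/3, 5/9)
  row 2: subtract 3×row1 = (0, 0, 3, 11/3)
step 3: normalize row 2 (÷3) = (0, 0, 1, 11/9)
  row 0: subtract -2/3×row2 = (1, 0, 0, 37/27)
  row 1: subtract -1/3×row2 = (0, 1, 0, 14/27)

M[0][3] = 37/27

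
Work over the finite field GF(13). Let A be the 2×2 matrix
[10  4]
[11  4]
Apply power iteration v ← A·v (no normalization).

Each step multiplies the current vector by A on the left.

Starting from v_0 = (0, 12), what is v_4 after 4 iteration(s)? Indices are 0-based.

v_4 = (3, 9)

v_0 = (0, 12).
v_1 = A·v_0 = (9, 9).
v_2 = A·v_1 = (9, 5).
v_3 = A·v_2 = (6, 2).
v_4 = A·v_3 = (3, 9).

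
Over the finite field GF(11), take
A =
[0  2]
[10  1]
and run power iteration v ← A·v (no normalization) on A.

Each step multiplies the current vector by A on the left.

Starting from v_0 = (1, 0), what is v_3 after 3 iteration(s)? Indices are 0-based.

v_0 = (1, 0).
v_1 = A·v_0 = (0, 10).
v_2 = A·v_1 = (9, 10).
v_3 = A·v_2 = (9, 1).

v_3 = (9, 1)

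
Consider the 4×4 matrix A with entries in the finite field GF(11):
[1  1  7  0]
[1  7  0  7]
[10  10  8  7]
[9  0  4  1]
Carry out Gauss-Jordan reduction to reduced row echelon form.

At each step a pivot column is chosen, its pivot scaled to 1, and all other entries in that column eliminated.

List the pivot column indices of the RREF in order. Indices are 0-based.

pivot columns: 0, 1, 2, 3

step 1: normalize row 0 (÷1) = (1, 1, 7, 0)
  row 1: subtract 1×row0 = (0, 6, 4, 7)
  row 2: subtract 10×row0 = (0, 0, 4, 7)
  row 3: subtract 9×row0 = (0, 2, 7, 1)
step 2: normalize row 1 (÷6) = (0, 1, 8, 3)
  row 0: subtract 1×row1 = (1, 0, 10, 8)
  row 3: subtract 2×row1 = (0, 0, 2, 6)
step 3: normalize row 2 (÷4) = (0, 0, 1, 10)
  row 0: subtract 10×row2 = (1, 0, 0, 7)
  row 1: subtract 8×row2 = (0, 1, 0, 0)
  row 3: subtract 2×row2 = (0, 0, 0, 8)
step 4: normalize row 3 (÷8) = (0, 0, 0, 1)
  row 0: subtract 7×row3 = (1, 0, 0, 0)
  row 2: subtract 10×row3 = (0, 0, 1, 0)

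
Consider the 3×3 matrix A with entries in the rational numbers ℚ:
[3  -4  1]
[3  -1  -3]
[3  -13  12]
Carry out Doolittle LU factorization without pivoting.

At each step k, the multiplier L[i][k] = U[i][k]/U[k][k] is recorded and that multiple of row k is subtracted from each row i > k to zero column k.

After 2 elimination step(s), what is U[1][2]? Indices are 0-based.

U[1][2] = -4

[col 0] pivot 3
  R1 -= 1*R0 → (0, 3, -4)  (L[1][0] := 1)
  R2 -= 1*R0 → (0, -9, 11)  (L[2][0] := 1)
[col 1] pivot 3
  R2 -= -3*R1 → (0, 0, -1)  (L[2][1] := -3)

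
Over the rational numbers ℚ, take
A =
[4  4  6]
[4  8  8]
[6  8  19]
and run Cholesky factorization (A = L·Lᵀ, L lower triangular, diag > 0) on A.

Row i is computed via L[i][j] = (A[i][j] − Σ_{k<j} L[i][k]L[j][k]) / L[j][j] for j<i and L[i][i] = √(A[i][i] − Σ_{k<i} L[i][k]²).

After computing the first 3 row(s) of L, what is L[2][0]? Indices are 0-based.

L[2][0] = 3

Step 1: L[0][0] = √(4) = 2.
  L[1][0] = (4) / L[0][0] = 2.
Step 2: L[1][1] = √(4) = 2.
  L[2][0] = (6) / L[0][0] = 3.
  L[2][1] = (2) / L[1][1] = 1.
Step 3: L[2][2] = √(9) = 3.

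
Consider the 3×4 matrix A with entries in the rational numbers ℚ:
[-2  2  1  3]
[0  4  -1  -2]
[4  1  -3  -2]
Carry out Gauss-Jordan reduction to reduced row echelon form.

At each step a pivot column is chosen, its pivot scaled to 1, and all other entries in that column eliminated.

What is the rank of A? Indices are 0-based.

step 1: normalize row 0 (÷-2) = (1, -1, -1/2, -3/2)
  row 2: subtract 4×row0 = (0, 5, -1, 4)
step 2: normalize row 1 (÷4) = (0, 1, -1/4, -1/2)
  row 0: subtract -1×row1 = (1, 0, -3/4, -2)
  row 2: subtract 5×row1 = (0, 0, 1/4, 13/2)
step 3: normalize row 2 (÷1/4) = (0, 0, 1, 26)
  row 0: subtract -3/4×row2 = (1, 0, 0, 35/2)
  row 1: subtract -1/4×row2 = (0, 1, 0, 6)

rank = 3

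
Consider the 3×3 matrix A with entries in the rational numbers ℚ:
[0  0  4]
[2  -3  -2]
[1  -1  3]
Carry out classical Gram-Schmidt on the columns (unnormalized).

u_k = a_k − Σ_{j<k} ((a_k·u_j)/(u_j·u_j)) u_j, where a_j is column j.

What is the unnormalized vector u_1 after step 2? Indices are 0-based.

Step 1: u_0 = a_0 = (0, 2, 1).
Step 2: u_1 = a_1 − (-7/5)·u_0 = (0, -1/5, 2/5).

u_1 = (0, -1/5, 2/5)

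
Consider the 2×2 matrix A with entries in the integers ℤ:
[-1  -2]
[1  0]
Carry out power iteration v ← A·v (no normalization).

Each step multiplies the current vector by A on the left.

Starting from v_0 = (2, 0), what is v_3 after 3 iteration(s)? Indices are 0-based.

v_0 = (2, 0).
v_1 = A·v_0 = (-2, 2).
v_2 = A·v_1 = (-2, -2).
v_3 = A·v_2 = (6, -2).

v_3 = (6, -2)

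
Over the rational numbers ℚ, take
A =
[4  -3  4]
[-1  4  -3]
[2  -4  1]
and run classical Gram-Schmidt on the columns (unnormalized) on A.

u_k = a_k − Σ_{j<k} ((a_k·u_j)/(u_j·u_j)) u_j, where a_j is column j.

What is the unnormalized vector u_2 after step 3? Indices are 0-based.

u_2 = (44/95, -22/19, -143/95)

Step 1: u_0 = a_0 = (4, -1, 2).
Step 2: u_1 = a_1 − (-8/7)·u_0 = (11/7, 20/7, -12/7).
Step 3: u_2 = a_2 − (1)·u_0 − (-28/95)·u_1 = (44/95, -22/19, -143/95).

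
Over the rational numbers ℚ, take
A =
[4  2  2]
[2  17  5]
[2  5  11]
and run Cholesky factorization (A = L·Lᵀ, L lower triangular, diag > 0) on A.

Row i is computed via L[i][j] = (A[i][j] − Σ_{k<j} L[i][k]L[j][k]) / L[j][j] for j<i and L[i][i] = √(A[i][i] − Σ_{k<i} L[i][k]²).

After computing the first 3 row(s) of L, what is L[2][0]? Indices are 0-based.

Step 1: L[0][0] = √(4) = 2.
  L[1][0] = (2) / L[0][0] = 1.
Step 2: L[1][1] = √(16) = 4.
  L[2][0] = (2) / L[0][0] = 1.
  L[2][1] = (4) / L[1][1] = 1.
Step 3: L[2][2] = √(9) = 3.

L[2][0] = 1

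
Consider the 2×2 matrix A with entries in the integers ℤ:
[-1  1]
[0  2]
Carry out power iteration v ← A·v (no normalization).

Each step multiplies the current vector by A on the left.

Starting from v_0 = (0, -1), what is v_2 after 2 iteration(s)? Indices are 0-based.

v_0 = (0, -1).
v_1 = A·v_0 = (-1, -2).
v_2 = A·v_1 = (-1, -4).

v_2 = (-1, -4)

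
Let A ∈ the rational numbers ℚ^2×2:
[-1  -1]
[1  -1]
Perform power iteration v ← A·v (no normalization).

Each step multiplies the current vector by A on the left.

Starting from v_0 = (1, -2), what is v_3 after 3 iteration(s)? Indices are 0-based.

v_3 = (6, -2)

v_0 = (1, -2).
v_1 = A·v_0 = (1, 3).
v_2 = A·v_1 = (-4, -2).
v_3 = A·v_2 = (6, -2).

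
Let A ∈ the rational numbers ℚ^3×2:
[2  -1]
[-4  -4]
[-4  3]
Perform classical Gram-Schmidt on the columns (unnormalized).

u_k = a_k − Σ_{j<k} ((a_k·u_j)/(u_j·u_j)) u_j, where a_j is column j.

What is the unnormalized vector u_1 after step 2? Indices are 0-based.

Step 1: u_0 = a_0 = (2, -4, -4).
Step 2: u_1 = a_1 − (1/18)·u_0 = (-10/9, -34/9, 29/9).

u_1 = (-10/9, -34/9, 29/9)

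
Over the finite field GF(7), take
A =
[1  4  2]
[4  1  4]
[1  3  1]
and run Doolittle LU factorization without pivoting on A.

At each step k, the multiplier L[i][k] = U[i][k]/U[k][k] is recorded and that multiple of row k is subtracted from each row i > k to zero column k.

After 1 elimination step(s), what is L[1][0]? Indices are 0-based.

L[1][0] = 4

Step 1: pivot at (0,0) is 1.
  row1 ← row1 − (4)·row0  ⇒  L[1][0]=4, U row1=(0, 6, 3)
  row2 ← row2 − (1)·row0  ⇒  L[2][0]=1, U row2=(0, 6, 6)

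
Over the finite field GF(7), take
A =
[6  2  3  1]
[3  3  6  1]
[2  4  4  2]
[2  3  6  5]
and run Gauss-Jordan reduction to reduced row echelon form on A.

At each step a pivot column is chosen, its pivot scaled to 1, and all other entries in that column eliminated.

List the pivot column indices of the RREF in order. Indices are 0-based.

pivot columns: 0, 1, 2, 3

[1] R0 /= 6  ⇒  (1, 5, 4, 6)
     R1 -= 3·R0  ⇒  (0, 2, 1, 4)
     R2 -= 2·R0  ⇒  (0, 1, 3, 4)
     R3 -= 2·R0  ⇒  (0, 0, 5, 0)
[2] R1 /= 2  ⇒  (0, 1, 4, 2)
     R0 -= 5·R1  ⇒  (1, 0, 5, 3)
     R2 -= 1·R1  ⇒  (0, 0, 6, 2)
[3] R2 /= 6  ⇒  (0, 0, 1, 5)
     R0 -= 5·R2  ⇒  (1, 0, 0, 6)
     R1 -= 4·R2  ⇒  (0, 1, 0, 3)
     R3 -= 5·R2  ⇒  (0, 0, 0, 3)
[4] R3 /= 3  ⇒  (0, 0, 0, 1)
     R0 -= 6·R3  ⇒  (1, 0, 0, 0)
     R1 -= 3·R3  ⇒  (0, 1, 0, 0)
     R2 -= 5·R3  ⇒  (0, 0, 1, 0)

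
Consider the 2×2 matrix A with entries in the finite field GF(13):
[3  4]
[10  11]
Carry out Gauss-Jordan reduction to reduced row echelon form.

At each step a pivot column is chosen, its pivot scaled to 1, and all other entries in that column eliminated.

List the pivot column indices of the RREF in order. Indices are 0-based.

pivot columns: 0, 1

[1] R0 /= 3  ⇒  (1, 10)
     R1 -= 10·R0  ⇒  (0, 2)
[2] R1 /= 2  ⇒  (0, 1)
     R0 -= 10·R1  ⇒  (1, 0)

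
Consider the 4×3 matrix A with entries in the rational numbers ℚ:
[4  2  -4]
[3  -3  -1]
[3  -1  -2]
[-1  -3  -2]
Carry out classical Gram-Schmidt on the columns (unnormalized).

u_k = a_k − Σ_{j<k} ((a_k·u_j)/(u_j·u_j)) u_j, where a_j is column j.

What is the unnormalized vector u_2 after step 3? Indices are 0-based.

u_2 = (-319/201, 85/67, 13/201, -472/201)

Step 1: u_0 = a_0 = (4, 3, 3, -1).
Step 2: u_1 = a_1 − (-1/35)·u_0 = (74/35, -102/35, -32/35, -106/35).
Step 3: u_2 = a_2 − (-23/35)·u_0 − (41/402)·u_1 = (-319/201, 85/67, 13/201, -472/201).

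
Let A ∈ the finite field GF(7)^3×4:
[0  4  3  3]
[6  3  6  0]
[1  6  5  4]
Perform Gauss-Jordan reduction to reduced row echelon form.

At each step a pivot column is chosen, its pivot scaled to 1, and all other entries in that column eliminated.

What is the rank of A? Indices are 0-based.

pivot(0,0): swap R0↔R1
pivot(0,0)=6: scale R0 → (1, 4, 1, 0)
  clear (2,0): R2 −= (1)R0 → (0, 2, 4, 4)
pivot(1,1)=4: scale R1 → (0, 1, 6, 6)
  clear (0,1): R0 −= (4)R1 → (1, 0, 5, 4)
  clear (2,1): R2 −= (2)R1 → (0, 0, 6, 6)
pivot(2,2)=6: scale R2 → (0, 0, 1, 1)
  clear (0,2): R0 −= (5)R2 → (1, 0, 0, 6)
  clear (1,2): R1 −= (6)R2 → (0, 1, 0, 0)

rank = 3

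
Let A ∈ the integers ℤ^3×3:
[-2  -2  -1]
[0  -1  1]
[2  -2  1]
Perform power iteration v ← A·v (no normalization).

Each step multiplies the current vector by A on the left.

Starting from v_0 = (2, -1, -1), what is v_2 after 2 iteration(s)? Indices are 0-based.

v_2 = (-3, 5, 3)

v_0 = (2, -1, -1).
v_1 = A·v_0 = (-1, 0, 5).
v_2 = A·v_1 = (-3, 5, 3).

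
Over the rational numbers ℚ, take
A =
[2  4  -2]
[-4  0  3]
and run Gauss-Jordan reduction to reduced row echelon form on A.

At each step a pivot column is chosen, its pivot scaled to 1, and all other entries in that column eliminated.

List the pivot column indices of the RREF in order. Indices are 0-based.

pivot(0,0)=2: scale R0 → (1, 2, -1)
  clear (1,0): R1 −= (-4)R0 → (0, 8, -1)
pivot(1,1)=8: scale R1 → (0, 1, -1/8)
  clear (0,1): R0 −= (2)R1 → (1, 0, -3/4)

pivot columns: 0, 1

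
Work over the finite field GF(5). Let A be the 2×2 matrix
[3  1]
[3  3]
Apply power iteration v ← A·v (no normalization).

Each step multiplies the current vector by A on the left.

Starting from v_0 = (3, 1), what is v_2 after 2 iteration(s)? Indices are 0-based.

v_0 = (3, 1).
v_1 = A·v_0 = (0, 2).
v_2 = A·v_1 = (2, 1).

v_2 = (2, 1)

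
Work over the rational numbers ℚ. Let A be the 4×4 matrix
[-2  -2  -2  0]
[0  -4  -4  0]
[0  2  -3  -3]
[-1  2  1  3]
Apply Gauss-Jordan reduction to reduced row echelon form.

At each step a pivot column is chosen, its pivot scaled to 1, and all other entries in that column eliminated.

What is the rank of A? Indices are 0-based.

rank = 4

pivot(0,0)=-2: scale R0 → (1, 1, 1, 0)
  clear (3,0): R3 −= (-1)R0 → (0, 3, 2, 3)
pivot(1,1)=-4: scale R1 → (0, 1, 1, 0)
  clear (0,1): R0 −= (1)R1 → (1, 0, 0, 0)
  clear (2,1): R2 −= (2)R1 → (0, 0, -5, -3)
  clear (3,1): R3 −= (3)R1 → (0, 0, -1, 3)
pivot(2,2)=-5: scale R2 → (0, 0, 1, 3/5)
  clear (1,2): R1 −= (1)R2 → (0, 1, 0, -3/5)
  clear (3,2): R3 −= (-1)R2 → (0, 0, 0, 18/5)
pivot(3,3)=18/5: scale R3 → (0, 0, 0, 1)
  clear (1,3): R1 −= (-3/5)R3 → (0, 1, 0, 0)
  clear (2,3): R2 −= (3/5)R3 → (0, 0, 1, 0)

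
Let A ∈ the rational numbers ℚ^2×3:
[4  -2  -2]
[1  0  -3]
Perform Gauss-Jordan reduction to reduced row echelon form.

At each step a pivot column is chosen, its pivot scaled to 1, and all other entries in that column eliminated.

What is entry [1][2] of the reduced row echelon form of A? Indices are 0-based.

M[1][2] = -5

pivot(0,0)=4: scale R0 → (1, -1/2, -1/2)
  clear (1,0): R1 −= (1)R0 → (0, 1/2, -5/2)
pivot(1,1)=1/2: scale R1 → (0, 1, -5)
  clear (0,1): R0 −= (-1/2)R1 → (1, 0, -3)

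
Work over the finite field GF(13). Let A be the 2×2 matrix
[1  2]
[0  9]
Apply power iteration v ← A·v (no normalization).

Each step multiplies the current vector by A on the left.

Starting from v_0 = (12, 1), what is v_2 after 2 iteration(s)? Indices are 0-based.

v_0 = (12, 1).
v_1 = A·v_0 = (1, 9).
v_2 = A·v_1 = (6, 3).

v_2 = (6, 3)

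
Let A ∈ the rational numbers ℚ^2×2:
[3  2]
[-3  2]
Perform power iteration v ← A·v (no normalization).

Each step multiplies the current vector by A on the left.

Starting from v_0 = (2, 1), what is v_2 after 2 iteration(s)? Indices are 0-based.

v_0 = (2, 1).
v_1 = A·v_0 = (8, -4).
v_2 = A·v_1 = (16, -32).

v_2 = (16, -32)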